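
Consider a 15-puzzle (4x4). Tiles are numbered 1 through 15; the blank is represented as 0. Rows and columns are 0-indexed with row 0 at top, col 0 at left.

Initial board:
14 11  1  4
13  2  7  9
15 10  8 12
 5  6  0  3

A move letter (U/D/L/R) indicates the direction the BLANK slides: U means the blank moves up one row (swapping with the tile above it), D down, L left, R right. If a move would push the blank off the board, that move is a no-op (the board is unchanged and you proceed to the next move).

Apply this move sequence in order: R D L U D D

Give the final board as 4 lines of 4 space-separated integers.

After move 1 (R):
14 11  1  4
13  2  7  9
15 10  8 12
 5  6  3  0

After move 2 (D):
14 11  1  4
13  2  7  9
15 10  8 12
 5  6  3  0

After move 3 (L):
14 11  1  4
13  2  7  9
15 10  8 12
 5  6  0  3

After move 4 (U):
14 11  1  4
13  2  7  9
15 10  0 12
 5  6  8  3

After move 5 (D):
14 11  1  4
13  2  7  9
15 10  8 12
 5  6  0  3

After move 6 (D):
14 11  1  4
13  2  7  9
15 10  8 12
 5  6  0  3

Answer: 14 11  1  4
13  2  7  9
15 10  8 12
 5  6  0  3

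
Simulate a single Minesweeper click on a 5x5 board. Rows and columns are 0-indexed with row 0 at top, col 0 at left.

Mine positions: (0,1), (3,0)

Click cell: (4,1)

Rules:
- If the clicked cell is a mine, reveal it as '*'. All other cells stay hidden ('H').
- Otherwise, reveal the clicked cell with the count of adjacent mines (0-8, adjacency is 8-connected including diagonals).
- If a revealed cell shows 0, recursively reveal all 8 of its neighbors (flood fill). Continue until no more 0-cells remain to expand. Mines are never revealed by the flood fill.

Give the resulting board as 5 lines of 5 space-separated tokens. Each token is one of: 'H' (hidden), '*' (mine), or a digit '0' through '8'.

H H H H H
H H H H H
H H H H H
H H H H H
H 1 H H H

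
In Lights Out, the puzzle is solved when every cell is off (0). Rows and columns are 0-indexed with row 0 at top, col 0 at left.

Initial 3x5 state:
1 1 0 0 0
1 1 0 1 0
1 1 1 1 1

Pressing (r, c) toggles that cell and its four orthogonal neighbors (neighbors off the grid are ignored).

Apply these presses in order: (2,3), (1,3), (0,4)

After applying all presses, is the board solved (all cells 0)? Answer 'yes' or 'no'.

Answer: no

Derivation:
After press 1 at (2,3):
1 1 0 0 0
1 1 0 0 0
1 1 0 0 0

After press 2 at (1,3):
1 1 0 1 0
1 1 1 1 1
1 1 0 1 0

After press 3 at (0,4):
1 1 0 0 1
1 1 1 1 0
1 1 0 1 0

Lights still on: 10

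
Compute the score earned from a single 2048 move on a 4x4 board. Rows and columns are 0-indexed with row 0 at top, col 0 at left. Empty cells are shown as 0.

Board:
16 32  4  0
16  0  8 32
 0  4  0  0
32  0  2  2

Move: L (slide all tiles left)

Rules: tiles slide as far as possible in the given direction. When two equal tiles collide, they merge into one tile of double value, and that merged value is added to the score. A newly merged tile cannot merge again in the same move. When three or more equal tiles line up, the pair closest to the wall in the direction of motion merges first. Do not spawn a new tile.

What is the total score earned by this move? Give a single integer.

Answer: 4

Derivation:
Slide left:
row 0: [16, 32, 4, 0] -> [16, 32, 4, 0]  score +0 (running 0)
row 1: [16, 0, 8, 32] -> [16, 8, 32, 0]  score +0 (running 0)
row 2: [0, 4, 0, 0] -> [4, 0, 0, 0]  score +0 (running 0)
row 3: [32, 0, 2, 2] -> [32, 4, 0, 0]  score +4 (running 4)
Board after move:
16 32  4  0
16  8 32  0
 4  0  0  0
32  4  0  0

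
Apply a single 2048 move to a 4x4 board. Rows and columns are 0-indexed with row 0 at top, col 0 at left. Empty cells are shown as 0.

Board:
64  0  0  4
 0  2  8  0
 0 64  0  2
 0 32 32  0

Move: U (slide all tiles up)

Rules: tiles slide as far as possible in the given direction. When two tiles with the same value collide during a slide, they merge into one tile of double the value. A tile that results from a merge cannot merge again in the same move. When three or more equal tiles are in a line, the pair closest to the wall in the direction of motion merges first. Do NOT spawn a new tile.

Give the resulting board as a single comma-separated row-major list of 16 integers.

Answer: 64, 2, 8, 4, 0, 64, 32, 2, 0, 32, 0, 0, 0, 0, 0, 0

Derivation:
Slide up:
col 0: [64, 0, 0, 0] -> [64, 0, 0, 0]
col 1: [0, 2, 64, 32] -> [2, 64, 32, 0]
col 2: [0, 8, 0, 32] -> [8, 32, 0, 0]
col 3: [4, 0, 2, 0] -> [4, 2, 0, 0]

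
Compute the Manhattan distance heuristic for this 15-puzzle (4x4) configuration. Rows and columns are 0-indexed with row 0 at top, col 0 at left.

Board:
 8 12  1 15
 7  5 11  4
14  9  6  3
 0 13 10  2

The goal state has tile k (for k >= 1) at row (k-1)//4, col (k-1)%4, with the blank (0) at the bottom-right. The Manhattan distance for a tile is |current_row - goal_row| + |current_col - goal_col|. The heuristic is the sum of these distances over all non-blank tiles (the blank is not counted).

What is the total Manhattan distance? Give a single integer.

Answer: 35

Derivation:
Tile 8: at (0,0), goal (1,3), distance |0-1|+|0-3| = 4
Tile 12: at (0,1), goal (2,3), distance |0-2|+|1-3| = 4
Tile 1: at (0,2), goal (0,0), distance |0-0|+|2-0| = 2
Tile 15: at (0,3), goal (3,2), distance |0-3|+|3-2| = 4
Tile 7: at (1,0), goal (1,2), distance |1-1|+|0-2| = 2
Tile 5: at (1,1), goal (1,0), distance |1-1|+|1-0| = 1
Tile 11: at (1,2), goal (2,2), distance |1-2|+|2-2| = 1
Tile 4: at (1,3), goal (0,3), distance |1-0|+|3-3| = 1
Tile 14: at (2,0), goal (3,1), distance |2-3|+|0-1| = 2
Tile 9: at (2,1), goal (2,0), distance |2-2|+|1-0| = 1
Tile 6: at (2,2), goal (1,1), distance |2-1|+|2-1| = 2
Tile 3: at (2,3), goal (0,2), distance |2-0|+|3-2| = 3
Tile 13: at (3,1), goal (3,0), distance |3-3|+|1-0| = 1
Tile 10: at (3,2), goal (2,1), distance |3-2|+|2-1| = 2
Tile 2: at (3,3), goal (0,1), distance |3-0|+|3-1| = 5
Sum: 4 + 4 + 2 + 4 + 2 + 1 + 1 + 1 + 2 + 1 + 2 + 3 + 1 + 2 + 5 = 35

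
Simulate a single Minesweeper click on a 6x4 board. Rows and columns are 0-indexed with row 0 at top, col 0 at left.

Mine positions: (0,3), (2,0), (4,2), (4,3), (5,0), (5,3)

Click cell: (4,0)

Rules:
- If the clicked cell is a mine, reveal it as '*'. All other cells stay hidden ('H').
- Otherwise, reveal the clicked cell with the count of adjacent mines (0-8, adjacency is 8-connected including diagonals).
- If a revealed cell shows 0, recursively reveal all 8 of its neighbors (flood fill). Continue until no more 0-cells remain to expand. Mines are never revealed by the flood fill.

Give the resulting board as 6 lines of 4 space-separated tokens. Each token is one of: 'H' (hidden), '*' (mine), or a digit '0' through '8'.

H H H H
H H H H
H H H H
H H H H
1 H H H
H H H H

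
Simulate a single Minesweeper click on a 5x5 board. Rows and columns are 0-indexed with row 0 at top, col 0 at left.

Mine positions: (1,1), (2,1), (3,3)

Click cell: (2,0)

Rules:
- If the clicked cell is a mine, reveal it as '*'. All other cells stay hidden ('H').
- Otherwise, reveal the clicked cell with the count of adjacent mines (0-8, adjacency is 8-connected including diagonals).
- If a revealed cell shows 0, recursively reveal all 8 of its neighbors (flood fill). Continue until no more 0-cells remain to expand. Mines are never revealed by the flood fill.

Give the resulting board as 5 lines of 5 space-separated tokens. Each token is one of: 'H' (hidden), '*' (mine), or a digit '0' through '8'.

H H H H H
H H H H H
2 H H H H
H H H H H
H H H H H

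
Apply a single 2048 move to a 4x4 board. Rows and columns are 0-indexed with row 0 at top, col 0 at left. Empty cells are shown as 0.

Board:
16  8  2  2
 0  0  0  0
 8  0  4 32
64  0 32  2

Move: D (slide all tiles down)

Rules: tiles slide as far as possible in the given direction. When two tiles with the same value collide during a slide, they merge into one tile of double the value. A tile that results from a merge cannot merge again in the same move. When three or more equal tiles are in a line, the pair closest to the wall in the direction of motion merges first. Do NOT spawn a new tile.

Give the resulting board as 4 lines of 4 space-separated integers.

Slide down:
col 0: [16, 0, 8, 64] -> [0, 16, 8, 64]
col 1: [8, 0, 0, 0] -> [0, 0, 0, 8]
col 2: [2, 0, 4, 32] -> [0, 2, 4, 32]
col 3: [2, 0, 32, 2] -> [0, 2, 32, 2]

Answer:  0  0  0  0
16  0  2  2
 8  0  4 32
64  8 32  2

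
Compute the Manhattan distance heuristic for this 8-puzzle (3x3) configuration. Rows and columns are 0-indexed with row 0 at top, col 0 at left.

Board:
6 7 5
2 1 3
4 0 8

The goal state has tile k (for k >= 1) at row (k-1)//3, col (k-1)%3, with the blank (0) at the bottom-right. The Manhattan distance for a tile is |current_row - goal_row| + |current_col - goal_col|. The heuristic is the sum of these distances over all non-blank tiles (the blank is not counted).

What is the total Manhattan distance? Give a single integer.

Answer: 15

Derivation:
Tile 6: at (0,0), goal (1,2), distance |0-1|+|0-2| = 3
Tile 7: at (0,1), goal (2,0), distance |0-2|+|1-0| = 3
Tile 5: at (0,2), goal (1,1), distance |0-1|+|2-1| = 2
Tile 2: at (1,0), goal (0,1), distance |1-0|+|0-1| = 2
Tile 1: at (1,1), goal (0,0), distance |1-0|+|1-0| = 2
Tile 3: at (1,2), goal (0,2), distance |1-0|+|2-2| = 1
Tile 4: at (2,0), goal (1,0), distance |2-1|+|0-0| = 1
Tile 8: at (2,2), goal (2,1), distance |2-2|+|2-1| = 1
Sum: 3 + 3 + 2 + 2 + 2 + 1 + 1 + 1 = 15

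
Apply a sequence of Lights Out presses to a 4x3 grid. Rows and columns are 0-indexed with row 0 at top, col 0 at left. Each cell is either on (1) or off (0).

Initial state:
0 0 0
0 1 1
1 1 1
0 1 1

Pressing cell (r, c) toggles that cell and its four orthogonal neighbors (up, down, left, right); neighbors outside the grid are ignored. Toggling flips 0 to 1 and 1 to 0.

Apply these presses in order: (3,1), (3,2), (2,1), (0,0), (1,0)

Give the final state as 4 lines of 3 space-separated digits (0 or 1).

After press 1 at (3,1):
0 0 0
0 1 1
1 0 1
1 0 0

After press 2 at (3,2):
0 0 0
0 1 1
1 0 0
1 1 1

After press 3 at (2,1):
0 0 0
0 0 1
0 1 1
1 0 1

After press 4 at (0,0):
1 1 0
1 0 1
0 1 1
1 0 1

After press 5 at (1,0):
0 1 0
0 1 1
1 1 1
1 0 1

Answer: 0 1 0
0 1 1
1 1 1
1 0 1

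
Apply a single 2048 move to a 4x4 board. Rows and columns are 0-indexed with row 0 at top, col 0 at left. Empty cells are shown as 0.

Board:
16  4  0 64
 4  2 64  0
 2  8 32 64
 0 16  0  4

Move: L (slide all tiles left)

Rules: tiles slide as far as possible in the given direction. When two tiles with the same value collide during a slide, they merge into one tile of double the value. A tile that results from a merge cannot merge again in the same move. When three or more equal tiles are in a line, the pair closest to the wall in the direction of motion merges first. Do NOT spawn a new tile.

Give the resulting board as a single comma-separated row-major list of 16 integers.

Answer: 16, 4, 64, 0, 4, 2, 64, 0, 2, 8, 32, 64, 16, 4, 0, 0

Derivation:
Slide left:
row 0: [16, 4, 0, 64] -> [16, 4, 64, 0]
row 1: [4, 2, 64, 0] -> [4, 2, 64, 0]
row 2: [2, 8, 32, 64] -> [2, 8, 32, 64]
row 3: [0, 16, 0, 4] -> [16, 4, 0, 0]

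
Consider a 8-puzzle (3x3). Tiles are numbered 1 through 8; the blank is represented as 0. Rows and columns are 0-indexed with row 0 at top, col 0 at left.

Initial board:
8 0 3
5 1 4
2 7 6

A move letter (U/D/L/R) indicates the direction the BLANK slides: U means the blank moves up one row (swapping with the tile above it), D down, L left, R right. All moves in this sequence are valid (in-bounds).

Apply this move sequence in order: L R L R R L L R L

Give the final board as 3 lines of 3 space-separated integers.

Answer: 0 8 3
5 1 4
2 7 6

Derivation:
After move 1 (L):
0 8 3
5 1 4
2 7 6

After move 2 (R):
8 0 3
5 1 4
2 7 6

After move 3 (L):
0 8 3
5 1 4
2 7 6

After move 4 (R):
8 0 3
5 1 4
2 7 6

After move 5 (R):
8 3 0
5 1 4
2 7 6

After move 6 (L):
8 0 3
5 1 4
2 7 6

After move 7 (L):
0 8 3
5 1 4
2 7 6

After move 8 (R):
8 0 3
5 1 4
2 7 6

After move 9 (L):
0 8 3
5 1 4
2 7 6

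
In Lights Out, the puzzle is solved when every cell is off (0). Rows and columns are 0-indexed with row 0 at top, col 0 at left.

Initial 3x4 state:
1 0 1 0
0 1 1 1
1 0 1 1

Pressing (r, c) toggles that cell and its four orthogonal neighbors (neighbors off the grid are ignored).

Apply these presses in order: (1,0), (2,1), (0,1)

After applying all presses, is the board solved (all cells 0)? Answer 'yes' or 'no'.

Answer: no

Derivation:
After press 1 at (1,0):
0 0 1 0
1 0 1 1
0 0 1 1

After press 2 at (2,1):
0 0 1 0
1 1 1 1
1 1 0 1

After press 3 at (0,1):
1 1 0 0
1 0 1 1
1 1 0 1

Lights still on: 8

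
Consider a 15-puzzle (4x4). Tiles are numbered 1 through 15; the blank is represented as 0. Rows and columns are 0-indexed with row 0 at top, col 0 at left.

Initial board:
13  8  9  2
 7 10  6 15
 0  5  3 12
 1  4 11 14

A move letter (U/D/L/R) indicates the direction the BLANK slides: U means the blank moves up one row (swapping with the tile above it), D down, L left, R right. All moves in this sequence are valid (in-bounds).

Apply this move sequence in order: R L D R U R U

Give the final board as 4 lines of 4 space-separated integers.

Answer: 13  8  9  2
 7 10  0 15
 1  3  6 12
 4  5 11 14

Derivation:
After move 1 (R):
13  8  9  2
 7 10  6 15
 5  0  3 12
 1  4 11 14

After move 2 (L):
13  8  9  2
 7 10  6 15
 0  5  3 12
 1  4 11 14

After move 3 (D):
13  8  9  2
 7 10  6 15
 1  5  3 12
 0  4 11 14

After move 4 (R):
13  8  9  2
 7 10  6 15
 1  5  3 12
 4  0 11 14

After move 5 (U):
13  8  9  2
 7 10  6 15
 1  0  3 12
 4  5 11 14

After move 6 (R):
13  8  9  2
 7 10  6 15
 1  3  0 12
 4  5 11 14

After move 7 (U):
13  8  9  2
 7 10  0 15
 1  3  6 12
 4  5 11 14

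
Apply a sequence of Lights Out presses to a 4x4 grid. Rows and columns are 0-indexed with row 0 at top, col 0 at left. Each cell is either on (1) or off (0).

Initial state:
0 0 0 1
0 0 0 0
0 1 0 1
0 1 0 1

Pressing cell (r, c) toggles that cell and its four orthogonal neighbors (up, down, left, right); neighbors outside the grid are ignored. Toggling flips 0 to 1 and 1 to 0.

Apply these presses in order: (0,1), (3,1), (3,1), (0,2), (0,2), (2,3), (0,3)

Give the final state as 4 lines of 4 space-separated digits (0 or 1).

Answer: 1 1 0 0
0 1 0 0
0 1 1 0
0 1 0 0

Derivation:
After press 1 at (0,1):
1 1 1 1
0 1 0 0
0 1 0 1
0 1 0 1

After press 2 at (3,1):
1 1 1 1
0 1 0 0
0 0 0 1
1 0 1 1

After press 3 at (3,1):
1 1 1 1
0 1 0 0
0 1 0 1
0 1 0 1

After press 4 at (0,2):
1 0 0 0
0 1 1 0
0 1 0 1
0 1 0 1

After press 5 at (0,2):
1 1 1 1
0 1 0 0
0 1 0 1
0 1 0 1

After press 6 at (2,3):
1 1 1 1
0 1 0 1
0 1 1 0
0 1 0 0

After press 7 at (0,3):
1 1 0 0
0 1 0 0
0 1 1 0
0 1 0 0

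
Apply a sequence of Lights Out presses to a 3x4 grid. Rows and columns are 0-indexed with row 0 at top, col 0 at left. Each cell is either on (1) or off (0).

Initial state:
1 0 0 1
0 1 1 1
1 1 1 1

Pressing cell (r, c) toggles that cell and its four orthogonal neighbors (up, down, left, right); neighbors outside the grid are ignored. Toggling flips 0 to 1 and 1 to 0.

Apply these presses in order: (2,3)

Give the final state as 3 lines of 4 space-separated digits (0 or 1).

Answer: 1 0 0 1
0 1 1 0
1 1 0 0

Derivation:
After press 1 at (2,3):
1 0 0 1
0 1 1 0
1 1 0 0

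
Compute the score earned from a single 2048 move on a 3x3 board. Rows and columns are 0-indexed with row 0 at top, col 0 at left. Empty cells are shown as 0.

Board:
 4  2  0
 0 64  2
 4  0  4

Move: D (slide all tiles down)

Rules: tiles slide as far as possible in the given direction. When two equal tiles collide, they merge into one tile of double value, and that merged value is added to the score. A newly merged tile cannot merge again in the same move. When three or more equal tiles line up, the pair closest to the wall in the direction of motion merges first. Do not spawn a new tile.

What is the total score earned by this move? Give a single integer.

Answer: 8

Derivation:
Slide down:
col 0: [4, 0, 4] -> [0, 0, 8]  score +8 (running 8)
col 1: [2, 64, 0] -> [0, 2, 64]  score +0 (running 8)
col 2: [0, 2, 4] -> [0, 2, 4]  score +0 (running 8)
Board after move:
 0  0  0
 0  2  2
 8 64  4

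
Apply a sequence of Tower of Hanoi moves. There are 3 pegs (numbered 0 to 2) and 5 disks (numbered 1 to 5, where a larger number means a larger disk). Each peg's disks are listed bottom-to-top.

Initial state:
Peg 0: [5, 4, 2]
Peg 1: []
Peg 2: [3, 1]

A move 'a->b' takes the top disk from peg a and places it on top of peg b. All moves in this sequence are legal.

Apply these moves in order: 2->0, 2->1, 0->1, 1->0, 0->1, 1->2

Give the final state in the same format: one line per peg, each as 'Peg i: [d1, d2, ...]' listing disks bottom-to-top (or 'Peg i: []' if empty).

Answer: Peg 0: [5, 4, 2]
Peg 1: [3]
Peg 2: [1]

Derivation:
After move 1 (2->0):
Peg 0: [5, 4, 2, 1]
Peg 1: []
Peg 2: [3]

After move 2 (2->1):
Peg 0: [5, 4, 2, 1]
Peg 1: [3]
Peg 2: []

After move 3 (0->1):
Peg 0: [5, 4, 2]
Peg 1: [3, 1]
Peg 2: []

After move 4 (1->0):
Peg 0: [5, 4, 2, 1]
Peg 1: [3]
Peg 2: []

After move 5 (0->1):
Peg 0: [5, 4, 2]
Peg 1: [3, 1]
Peg 2: []

After move 6 (1->2):
Peg 0: [5, 4, 2]
Peg 1: [3]
Peg 2: [1]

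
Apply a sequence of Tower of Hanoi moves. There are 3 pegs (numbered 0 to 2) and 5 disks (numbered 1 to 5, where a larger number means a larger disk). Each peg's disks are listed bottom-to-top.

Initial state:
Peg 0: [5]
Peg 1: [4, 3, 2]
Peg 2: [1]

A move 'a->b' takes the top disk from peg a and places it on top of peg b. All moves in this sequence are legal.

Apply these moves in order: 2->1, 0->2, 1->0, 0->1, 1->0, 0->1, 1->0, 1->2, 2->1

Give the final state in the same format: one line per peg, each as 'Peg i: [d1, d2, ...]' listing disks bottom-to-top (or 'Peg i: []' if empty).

Answer: Peg 0: [1]
Peg 1: [4, 3, 2]
Peg 2: [5]

Derivation:
After move 1 (2->1):
Peg 0: [5]
Peg 1: [4, 3, 2, 1]
Peg 2: []

After move 2 (0->2):
Peg 0: []
Peg 1: [4, 3, 2, 1]
Peg 2: [5]

After move 3 (1->0):
Peg 0: [1]
Peg 1: [4, 3, 2]
Peg 2: [5]

After move 4 (0->1):
Peg 0: []
Peg 1: [4, 3, 2, 1]
Peg 2: [5]

After move 5 (1->0):
Peg 0: [1]
Peg 1: [4, 3, 2]
Peg 2: [5]

After move 6 (0->1):
Peg 0: []
Peg 1: [4, 3, 2, 1]
Peg 2: [5]

After move 7 (1->0):
Peg 0: [1]
Peg 1: [4, 3, 2]
Peg 2: [5]

After move 8 (1->2):
Peg 0: [1]
Peg 1: [4, 3]
Peg 2: [5, 2]

After move 9 (2->1):
Peg 0: [1]
Peg 1: [4, 3, 2]
Peg 2: [5]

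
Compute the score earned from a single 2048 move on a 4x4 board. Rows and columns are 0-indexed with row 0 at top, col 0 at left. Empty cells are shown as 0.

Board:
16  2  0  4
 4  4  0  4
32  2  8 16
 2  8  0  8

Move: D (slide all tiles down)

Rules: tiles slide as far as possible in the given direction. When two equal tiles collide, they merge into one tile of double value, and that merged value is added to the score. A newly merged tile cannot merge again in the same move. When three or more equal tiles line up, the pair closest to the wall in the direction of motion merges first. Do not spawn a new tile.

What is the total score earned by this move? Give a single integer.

Slide down:
col 0: [16, 4, 32, 2] -> [16, 4, 32, 2]  score +0 (running 0)
col 1: [2, 4, 2, 8] -> [2, 4, 2, 8]  score +0 (running 0)
col 2: [0, 0, 8, 0] -> [0, 0, 0, 8]  score +0 (running 0)
col 3: [4, 4, 16, 8] -> [0, 8, 16, 8]  score +8 (running 8)
Board after move:
16  2  0  0
 4  4  0  8
32  2  0 16
 2  8  8  8

Answer: 8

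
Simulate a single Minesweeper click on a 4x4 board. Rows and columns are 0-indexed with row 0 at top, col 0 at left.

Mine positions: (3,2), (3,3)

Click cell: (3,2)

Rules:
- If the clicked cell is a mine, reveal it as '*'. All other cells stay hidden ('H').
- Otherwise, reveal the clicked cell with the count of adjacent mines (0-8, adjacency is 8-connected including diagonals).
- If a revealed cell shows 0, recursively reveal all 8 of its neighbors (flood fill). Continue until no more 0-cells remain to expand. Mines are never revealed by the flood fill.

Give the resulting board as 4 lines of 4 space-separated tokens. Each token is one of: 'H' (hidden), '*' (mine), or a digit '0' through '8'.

H H H H
H H H H
H H H H
H H * H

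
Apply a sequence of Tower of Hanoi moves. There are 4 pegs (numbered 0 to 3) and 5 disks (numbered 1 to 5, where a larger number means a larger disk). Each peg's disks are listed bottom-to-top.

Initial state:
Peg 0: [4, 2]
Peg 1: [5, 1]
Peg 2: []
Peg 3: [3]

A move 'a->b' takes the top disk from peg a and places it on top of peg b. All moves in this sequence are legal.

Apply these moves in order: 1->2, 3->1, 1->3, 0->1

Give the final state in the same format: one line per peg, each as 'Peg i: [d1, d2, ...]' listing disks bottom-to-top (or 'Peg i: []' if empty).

Answer: Peg 0: [4]
Peg 1: [5, 2]
Peg 2: [1]
Peg 3: [3]

Derivation:
After move 1 (1->2):
Peg 0: [4, 2]
Peg 1: [5]
Peg 2: [1]
Peg 3: [3]

After move 2 (3->1):
Peg 0: [4, 2]
Peg 1: [5, 3]
Peg 2: [1]
Peg 3: []

After move 3 (1->3):
Peg 0: [4, 2]
Peg 1: [5]
Peg 2: [1]
Peg 3: [3]

After move 4 (0->1):
Peg 0: [4]
Peg 1: [5, 2]
Peg 2: [1]
Peg 3: [3]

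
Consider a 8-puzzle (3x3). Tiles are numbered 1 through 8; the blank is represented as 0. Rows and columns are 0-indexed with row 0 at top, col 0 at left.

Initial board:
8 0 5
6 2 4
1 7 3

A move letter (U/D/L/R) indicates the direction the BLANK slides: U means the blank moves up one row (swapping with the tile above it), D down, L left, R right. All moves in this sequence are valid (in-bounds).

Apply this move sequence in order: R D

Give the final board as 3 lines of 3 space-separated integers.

After move 1 (R):
8 5 0
6 2 4
1 7 3

After move 2 (D):
8 5 4
6 2 0
1 7 3

Answer: 8 5 4
6 2 0
1 7 3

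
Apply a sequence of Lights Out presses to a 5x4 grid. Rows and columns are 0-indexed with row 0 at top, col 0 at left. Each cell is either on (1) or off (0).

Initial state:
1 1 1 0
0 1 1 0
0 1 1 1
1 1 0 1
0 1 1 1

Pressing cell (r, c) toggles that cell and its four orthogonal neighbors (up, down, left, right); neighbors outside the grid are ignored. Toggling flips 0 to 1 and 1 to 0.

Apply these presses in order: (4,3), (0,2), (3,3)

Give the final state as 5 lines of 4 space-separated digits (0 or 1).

After press 1 at (4,3):
1 1 1 0
0 1 1 0
0 1 1 1
1 1 0 0
0 1 0 0

After press 2 at (0,2):
1 0 0 1
0 1 0 0
0 1 1 1
1 1 0 0
0 1 0 0

After press 3 at (3,3):
1 0 0 1
0 1 0 0
0 1 1 0
1 1 1 1
0 1 0 1

Answer: 1 0 0 1
0 1 0 0
0 1 1 0
1 1 1 1
0 1 0 1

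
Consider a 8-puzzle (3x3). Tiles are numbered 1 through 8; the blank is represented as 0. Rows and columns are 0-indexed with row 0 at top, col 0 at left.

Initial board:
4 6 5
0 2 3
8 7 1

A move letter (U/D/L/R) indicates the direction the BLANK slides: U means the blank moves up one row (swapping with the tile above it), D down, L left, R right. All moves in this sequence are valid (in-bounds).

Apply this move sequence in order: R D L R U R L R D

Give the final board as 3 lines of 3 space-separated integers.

After move 1 (R):
4 6 5
2 0 3
8 7 1

After move 2 (D):
4 6 5
2 7 3
8 0 1

After move 3 (L):
4 6 5
2 7 3
0 8 1

After move 4 (R):
4 6 5
2 7 3
8 0 1

After move 5 (U):
4 6 5
2 0 3
8 7 1

After move 6 (R):
4 6 5
2 3 0
8 7 1

After move 7 (L):
4 6 5
2 0 3
8 7 1

After move 8 (R):
4 6 5
2 3 0
8 7 1

After move 9 (D):
4 6 5
2 3 1
8 7 0

Answer: 4 6 5
2 3 1
8 7 0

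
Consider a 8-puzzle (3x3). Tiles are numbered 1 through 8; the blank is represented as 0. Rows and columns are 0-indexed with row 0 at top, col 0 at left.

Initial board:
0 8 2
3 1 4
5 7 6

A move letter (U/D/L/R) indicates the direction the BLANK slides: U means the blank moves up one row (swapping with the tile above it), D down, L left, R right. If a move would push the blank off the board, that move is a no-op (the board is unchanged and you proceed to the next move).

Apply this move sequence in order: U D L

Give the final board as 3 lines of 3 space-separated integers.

Answer: 3 8 2
0 1 4
5 7 6

Derivation:
After move 1 (U):
0 8 2
3 1 4
5 7 6

After move 2 (D):
3 8 2
0 1 4
5 7 6

After move 3 (L):
3 8 2
0 1 4
5 7 6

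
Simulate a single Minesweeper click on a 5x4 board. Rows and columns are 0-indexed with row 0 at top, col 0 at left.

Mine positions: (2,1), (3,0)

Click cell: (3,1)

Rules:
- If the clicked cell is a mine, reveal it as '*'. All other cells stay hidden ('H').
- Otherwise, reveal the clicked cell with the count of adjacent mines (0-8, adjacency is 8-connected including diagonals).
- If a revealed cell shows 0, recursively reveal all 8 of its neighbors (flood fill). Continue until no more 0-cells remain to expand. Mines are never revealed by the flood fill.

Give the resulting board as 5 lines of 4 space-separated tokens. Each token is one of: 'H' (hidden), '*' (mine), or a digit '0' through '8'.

H H H H
H H H H
H H H H
H 2 H H
H H H H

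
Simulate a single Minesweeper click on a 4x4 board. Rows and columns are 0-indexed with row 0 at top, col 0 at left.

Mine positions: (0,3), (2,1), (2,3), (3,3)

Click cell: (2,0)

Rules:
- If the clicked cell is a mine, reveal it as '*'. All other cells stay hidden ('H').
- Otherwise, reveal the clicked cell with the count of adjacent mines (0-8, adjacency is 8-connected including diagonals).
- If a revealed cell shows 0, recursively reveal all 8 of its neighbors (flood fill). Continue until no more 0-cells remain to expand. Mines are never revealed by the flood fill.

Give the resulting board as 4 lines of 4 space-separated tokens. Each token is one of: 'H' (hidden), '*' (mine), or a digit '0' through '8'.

H H H H
H H H H
1 H H H
H H H H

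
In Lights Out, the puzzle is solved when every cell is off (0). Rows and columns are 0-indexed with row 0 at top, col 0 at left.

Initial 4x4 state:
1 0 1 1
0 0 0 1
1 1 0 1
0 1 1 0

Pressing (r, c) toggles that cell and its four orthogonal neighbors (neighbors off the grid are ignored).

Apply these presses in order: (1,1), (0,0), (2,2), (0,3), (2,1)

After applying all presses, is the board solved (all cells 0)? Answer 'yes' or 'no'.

Answer: yes

Derivation:
After press 1 at (1,1):
1 1 1 1
1 1 1 1
1 0 0 1
0 1 1 0

After press 2 at (0,0):
0 0 1 1
0 1 1 1
1 0 0 1
0 1 1 0

After press 3 at (2,2):
0 0 1 1
0 1 0 1
1 1 1 0
0 1 0 0

After press 4 at (0,3):
0 0 0 0
0 1 0 0
1 1 1 0
0 1 0 0

After press 5 at (2,1):
0 0 0 0
0 0 0 0
0 0 0 0
0 0 0 0

Lights still on: 0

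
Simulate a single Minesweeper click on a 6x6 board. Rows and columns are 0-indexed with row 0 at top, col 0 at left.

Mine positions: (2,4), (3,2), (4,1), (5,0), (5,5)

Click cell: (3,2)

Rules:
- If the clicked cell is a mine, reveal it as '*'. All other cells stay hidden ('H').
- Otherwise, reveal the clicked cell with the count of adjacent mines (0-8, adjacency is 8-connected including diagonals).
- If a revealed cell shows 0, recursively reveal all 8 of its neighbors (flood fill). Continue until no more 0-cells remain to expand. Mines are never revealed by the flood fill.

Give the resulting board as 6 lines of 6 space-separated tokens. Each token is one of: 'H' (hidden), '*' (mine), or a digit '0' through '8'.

H H H H H H
H H H H H H
H H H H H H
H H * H H H
H H H H H H
H H H H H H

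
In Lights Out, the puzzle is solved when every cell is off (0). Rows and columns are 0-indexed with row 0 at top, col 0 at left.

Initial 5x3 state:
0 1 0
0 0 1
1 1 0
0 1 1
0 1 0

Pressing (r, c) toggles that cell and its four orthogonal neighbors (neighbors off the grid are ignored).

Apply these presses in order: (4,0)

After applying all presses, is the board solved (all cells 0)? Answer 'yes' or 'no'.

Answer: no

Derivation:
After press 1 at (4,0):
0 1 0
0 0 1
1 1 0
1 1 1
1 0 0

Lights still on: 8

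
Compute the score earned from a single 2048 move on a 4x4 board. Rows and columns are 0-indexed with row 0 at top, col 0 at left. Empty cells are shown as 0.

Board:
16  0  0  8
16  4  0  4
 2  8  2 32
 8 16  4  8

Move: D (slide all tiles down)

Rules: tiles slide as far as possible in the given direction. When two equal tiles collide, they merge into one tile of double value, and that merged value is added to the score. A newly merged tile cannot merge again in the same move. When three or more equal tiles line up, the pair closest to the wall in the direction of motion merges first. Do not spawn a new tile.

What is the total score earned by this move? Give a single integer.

Slide down:
col 0: [16, 16, 2, 8] -> [0, 32, 2, 8]  score +32 (running 32)
col 1: [0, 4, 8, 16] -> [0, 4, 8, 16]  score +0 (running 32)
col 2: [0, 0, 2, 4] -> [0, 0, 2, 4]  score +0 (running 32)
col 3: [8, 4, 32, 8] -> [8, 4, 32, 8]  score +0 (running 32)
Board after move:
 0  0  0  8
32  4  0  4
 2  8  2 32
 8 16  4  8

Answer: 32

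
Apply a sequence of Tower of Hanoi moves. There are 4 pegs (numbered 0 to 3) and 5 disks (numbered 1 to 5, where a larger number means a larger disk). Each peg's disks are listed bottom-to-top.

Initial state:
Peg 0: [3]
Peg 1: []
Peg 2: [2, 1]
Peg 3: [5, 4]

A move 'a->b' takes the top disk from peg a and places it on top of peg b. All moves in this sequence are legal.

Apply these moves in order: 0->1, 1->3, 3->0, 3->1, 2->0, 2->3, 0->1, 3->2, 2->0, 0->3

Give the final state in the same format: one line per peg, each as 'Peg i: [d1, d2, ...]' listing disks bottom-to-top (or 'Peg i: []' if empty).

After move 1 (0->1):
Peg 0: []
Peg 1: [3]
Peg 2: [2, 1]
Peg 3: [5, 4]

After move 2 (1->3):
Peg 0: []
Peg 1: []
Peg 2: [2, 1]
Peg 3: [5, 4, 3]

After move 3 (3->0):
Peg 0: [3]
Peg 1: []
Peg 2: [2, 1]
Peg 3: [5, 4]

After move 4 (3->1):
Peg 0: [3]
Peg 1: [4]
Peg 2: [2, 1]
Peg 3: [5]

After move 5 (2->0):
Peg 0: [3, 1]
Peg 1: [4]
Peg 2: [2]
Peg 3: [5]

After move 6 (2->3):
Peg 0: [3, 1]
Peg 1: [4]
Peg 2: []
Peg 3: [5, 2]

After move 7 (0->1):
Peg 0: [3]
Peg 1: [4, 1]
Peg 2: []
Peg 3: [5, 2]

After move 8 (3->2):
Peg 0: [3]
Peg 1: [4, 1]
Peg 2: [2]
Peg 3: [5]

After move 9 (2->0):
Peg 0: [3, 2]
Peg 1: [4, 1]
Peg 2: []
Peg 3: [5]

After move 10 (0->3):
Peg 0: [3]
Peg 1: [4, 1]
Peg 2: []
Peg 3: [5, 2]

Answer: Peg 0: [3]
Peg 1: [4, 1]
Peg 2: []
Peg 3: [5, 2]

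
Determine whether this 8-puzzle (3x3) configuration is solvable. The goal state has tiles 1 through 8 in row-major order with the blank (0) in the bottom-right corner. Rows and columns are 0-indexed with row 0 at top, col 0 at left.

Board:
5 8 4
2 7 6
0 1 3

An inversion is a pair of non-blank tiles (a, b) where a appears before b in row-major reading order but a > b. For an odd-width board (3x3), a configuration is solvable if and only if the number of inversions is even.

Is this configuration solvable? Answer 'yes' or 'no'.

Answer: no

Derivation:
Inversions (pairs i<j in row-major order where tile[i] > tile[j] > 0): 19
19 is odd, so the puzzle is not solvable.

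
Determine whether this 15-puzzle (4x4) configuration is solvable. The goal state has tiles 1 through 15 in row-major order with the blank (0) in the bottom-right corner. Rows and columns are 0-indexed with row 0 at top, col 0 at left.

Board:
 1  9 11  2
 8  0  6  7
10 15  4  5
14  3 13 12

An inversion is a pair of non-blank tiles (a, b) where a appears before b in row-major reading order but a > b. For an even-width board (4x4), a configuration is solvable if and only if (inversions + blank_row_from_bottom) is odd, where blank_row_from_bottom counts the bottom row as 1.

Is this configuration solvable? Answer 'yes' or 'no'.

Answer: no

Derivation:
Inversions: 41
Blank is in row 1 (0-indexed from top), which is row 3 counting from the bottom (bottom = 1).
41 + 3 = 44, which is even, so the puzzle is not solvable.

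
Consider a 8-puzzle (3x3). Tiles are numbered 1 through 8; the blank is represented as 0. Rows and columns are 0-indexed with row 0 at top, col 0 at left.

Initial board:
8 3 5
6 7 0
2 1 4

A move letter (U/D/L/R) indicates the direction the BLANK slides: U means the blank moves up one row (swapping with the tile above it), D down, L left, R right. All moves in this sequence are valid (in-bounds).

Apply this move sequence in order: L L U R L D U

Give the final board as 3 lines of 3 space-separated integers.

After move 1 (L):
8 3 5
6 0 7
2 1 4

After move 2 (L):
8 3 5
0 6 7
2 1 4

After move 3 (U):
0 3 5
8 6 7
2 1 4

After move 4 (R):
3 0 5
8 6 7
2 1 4

After move 5 (L):
0 3 5
8 6 7
2 1 4

After move 6 (D):
8 3 5
0 6 7
2 1 4

After move 7 (U):
0 3 5
8 6 7
2 1 4

Answer: 0 3 5
8 6 7
2 1 4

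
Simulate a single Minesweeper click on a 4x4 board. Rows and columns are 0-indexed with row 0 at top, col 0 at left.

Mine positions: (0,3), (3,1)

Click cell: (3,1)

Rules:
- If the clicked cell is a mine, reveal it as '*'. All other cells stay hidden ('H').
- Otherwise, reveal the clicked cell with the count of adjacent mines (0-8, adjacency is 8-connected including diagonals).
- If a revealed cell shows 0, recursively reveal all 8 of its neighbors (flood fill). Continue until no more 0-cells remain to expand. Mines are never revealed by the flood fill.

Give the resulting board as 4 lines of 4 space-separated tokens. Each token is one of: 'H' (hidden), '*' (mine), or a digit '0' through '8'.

H H H H
H H H H
H H H H
H * H H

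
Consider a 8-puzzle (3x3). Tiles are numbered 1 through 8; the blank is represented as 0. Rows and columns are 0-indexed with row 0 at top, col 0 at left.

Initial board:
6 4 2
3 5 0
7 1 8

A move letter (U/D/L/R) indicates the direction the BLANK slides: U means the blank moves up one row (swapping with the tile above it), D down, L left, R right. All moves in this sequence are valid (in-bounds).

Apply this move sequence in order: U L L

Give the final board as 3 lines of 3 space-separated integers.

Answer: 0 6 4
3 5 2
7 1 8

Derivation:
After move 1 (U):
6 4 0
3 5 2
7 1 8

After move 2 (L):
6 0 4
3 5 2
7 1 8

After move 3 (L):
0 6 4
3 5 2
7 1 8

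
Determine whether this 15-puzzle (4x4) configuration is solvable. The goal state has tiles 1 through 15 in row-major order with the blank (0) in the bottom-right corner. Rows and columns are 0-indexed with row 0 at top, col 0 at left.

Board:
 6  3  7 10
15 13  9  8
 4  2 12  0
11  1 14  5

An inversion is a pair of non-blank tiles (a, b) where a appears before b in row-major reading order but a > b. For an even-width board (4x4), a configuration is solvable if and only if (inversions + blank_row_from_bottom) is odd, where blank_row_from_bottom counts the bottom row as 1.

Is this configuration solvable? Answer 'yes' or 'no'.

Inversions: 53
Blank is in row 2 (0-indexed from top), which is row 2 counting from the bottom (bottom = 1).
53 + 2 = 55, which is odd, so the puzzle is solvable.

Answer: yes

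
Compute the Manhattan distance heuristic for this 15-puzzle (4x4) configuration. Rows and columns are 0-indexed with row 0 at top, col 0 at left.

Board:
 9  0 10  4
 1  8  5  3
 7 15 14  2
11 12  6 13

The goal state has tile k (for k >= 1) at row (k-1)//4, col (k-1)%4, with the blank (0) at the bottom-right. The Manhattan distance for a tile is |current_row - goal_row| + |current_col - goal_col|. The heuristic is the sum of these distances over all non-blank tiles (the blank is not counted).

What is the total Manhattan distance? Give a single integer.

Tile 9: (0,0)->(2,0) = 2
Tile 10: (0,2)->(2,1) = 3
Tile 4: (0,3)->(0,3) = 0
Tile 1: (1,0)->(0,0) = 1
Tile 8: (1,1)->(1,3) = 2
Tile 5: (1,2)->(1,0) = 2
Tile 3: (1,3)->(0,2) = 2
Tile 7: (2,0)->(1,2) = 3
Tile 15: (2,1)->(3,2) = 2
Tile 14: (2,2)->(3,1) = 2
Tile 2: (2,3)->(0,1) = 4
Tile 11: (3,0)->(2,2) = 3
Tile 12: (3,1)->(2,3) = 3
Tile 6: (3,2)->(1,1) = 3
Tile 13: (3,3)->(3,0) = 3
Sum: 2 + 3 + 0 + 1 + 2 + 2 + 2 + 3 + 2 + 2 + 4 + 3 + 3 + 3 + 3 = 35

Answer: 35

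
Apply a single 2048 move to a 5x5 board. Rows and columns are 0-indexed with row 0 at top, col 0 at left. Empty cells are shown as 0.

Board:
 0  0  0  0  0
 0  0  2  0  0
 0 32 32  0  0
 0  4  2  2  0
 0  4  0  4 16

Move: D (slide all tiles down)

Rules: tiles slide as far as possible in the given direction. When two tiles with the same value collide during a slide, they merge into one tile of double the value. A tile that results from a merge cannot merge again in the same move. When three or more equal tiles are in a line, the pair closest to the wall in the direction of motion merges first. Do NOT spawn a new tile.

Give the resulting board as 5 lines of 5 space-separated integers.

Answer:  0  0  0  0  0
 0  0  0  0  0
 0  0  2  0  0
 0 32 32  2  0
 0  8  2  4 16

Derivation:
Slide down:
col 0: [0, 0, 0, 0, 0] -> [0, 0, 0, 0, 0]
col 1: [0, 0, 32, 4, 4] -> [0, 0, 0, 32, 8]
col 2: [0, 2, 32, 2, 0] -> [0, 0, 2, 32, 2]
col 3: [0, 0, 0, 2, 4] -> [0, 0, 0, 2, 4]
col 4: [0, 0, 0, 0, 16] -> [0, 0, 0, 0, 16]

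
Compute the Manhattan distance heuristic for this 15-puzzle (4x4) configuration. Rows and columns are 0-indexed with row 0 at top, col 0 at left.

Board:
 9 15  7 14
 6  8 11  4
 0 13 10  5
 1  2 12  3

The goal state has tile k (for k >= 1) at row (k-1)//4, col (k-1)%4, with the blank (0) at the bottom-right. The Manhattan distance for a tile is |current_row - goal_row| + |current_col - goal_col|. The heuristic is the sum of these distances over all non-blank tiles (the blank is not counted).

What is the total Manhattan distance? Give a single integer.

Tile 9: (0,0)->(2,0) = 2
Tile 15: (0,1)->(3,2) = 4
Tile 7: (0,2)->(1,2) = 1
Tile 14: (0,3)->(3,1) = 5
Tile 6: (1,0)->(1,1) = 1
Tile 8: (1,1)->(1,3) = 2
Tile 11: (1,2)->(2,2) = 1
Tile 4: (1,3)->(0,3) = 1
Tile 13: (2,1)->(3,0) = 2
Tile 10: (2,2)->(2,1) = 1
Tile 5: (2,3)->(1,0) = 4
Tile 1: (3,0)->(0,0) = 3
Tile 2: (3,1)->(0,1) = 3
Tile 12: (3,2)->(2,3) = 2
Tile 3: (3,3)->(0,2) = 4
Sum: 2 + 4 + 1 + 5 + 1 + 2 + 1 + 1 + 2 + 1 + 4 + 3 + 3 + 2 + 4 = 36

Answer: 36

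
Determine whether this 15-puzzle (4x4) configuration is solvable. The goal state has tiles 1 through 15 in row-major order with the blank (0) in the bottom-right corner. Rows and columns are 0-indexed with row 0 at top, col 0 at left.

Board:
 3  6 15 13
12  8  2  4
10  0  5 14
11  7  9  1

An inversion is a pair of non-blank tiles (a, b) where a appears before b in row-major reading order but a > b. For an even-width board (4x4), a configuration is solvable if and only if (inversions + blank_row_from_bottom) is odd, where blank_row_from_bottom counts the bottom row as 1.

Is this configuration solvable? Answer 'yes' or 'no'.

Inversions: 58
Blank is in row 2 (0-indexed from top), which is row 2 counting from the bottom (bottom = 1).
58 + 2 = 60, which is even, so the puzzle is not solvable.

Answer: no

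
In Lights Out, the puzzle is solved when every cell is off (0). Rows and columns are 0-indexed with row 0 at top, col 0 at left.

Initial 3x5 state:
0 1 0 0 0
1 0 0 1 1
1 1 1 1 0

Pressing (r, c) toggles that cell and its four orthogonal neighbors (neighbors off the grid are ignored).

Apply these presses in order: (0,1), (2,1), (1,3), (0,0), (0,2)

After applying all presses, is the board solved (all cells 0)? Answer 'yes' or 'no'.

After press 1 at (0,1):
1 0 1 0 0
1 1 0 1 1
1 1 1 1 0

After press 2 at (2,1):
1 0 1 0 0
1 0 0 1 1
0 0 0 1 0

After press 3 at (1,3):
1 0 1 1 0
1 0 1 0 0
0 0 0 0 0

After press 4 at (0,0):
0 1 1 1 0
0 0 1 0 0
0 0 0 0 0

After press 5 at (0,2):
0 0 0 0 0
0 0 0 0 0
0 0 0 0 0

Lights still on: 0

Answer: yes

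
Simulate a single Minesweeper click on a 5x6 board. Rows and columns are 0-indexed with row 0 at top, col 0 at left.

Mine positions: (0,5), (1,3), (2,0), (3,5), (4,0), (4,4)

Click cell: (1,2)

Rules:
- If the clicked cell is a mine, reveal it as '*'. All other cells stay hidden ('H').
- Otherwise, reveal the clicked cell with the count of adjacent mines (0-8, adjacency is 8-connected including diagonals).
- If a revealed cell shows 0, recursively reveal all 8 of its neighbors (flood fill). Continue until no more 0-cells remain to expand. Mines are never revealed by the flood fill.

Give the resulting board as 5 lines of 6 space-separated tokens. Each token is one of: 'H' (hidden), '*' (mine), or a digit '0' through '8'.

H H H H H H
H H 1 H H H
H H H H H H
H H H H H H
H H H H H H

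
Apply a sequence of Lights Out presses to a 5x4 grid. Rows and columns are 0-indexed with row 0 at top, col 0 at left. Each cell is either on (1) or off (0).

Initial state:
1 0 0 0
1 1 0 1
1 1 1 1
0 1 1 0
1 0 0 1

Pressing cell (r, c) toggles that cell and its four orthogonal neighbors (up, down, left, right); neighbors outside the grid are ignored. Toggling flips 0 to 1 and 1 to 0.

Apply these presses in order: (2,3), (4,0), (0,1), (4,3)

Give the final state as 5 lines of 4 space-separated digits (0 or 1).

Answer: 0 1 1 0
1 0 0 0
1 1 0 0
1 1 1 0
0 1 1 0

Derivation:
After press 1 at (2,3):
1 0 0 0
1 1 0 0
1 1 0 0
0 1 1 1
1 0 0 1

After press 2 at (4,0):
1 0 0 0
1 1 0 0
1 1 0 0
1 1 1 1
0 1 0 1

After press 3 at (0,1):
0 1 1 0
1 0 0 0
1 1 0 0
1 1 1 1
0 1 0 1

After press 4 at (4,3):
0 1 1 0
1 0 0 0
1 1 0 0
1 1 1 0
0 1 1 0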